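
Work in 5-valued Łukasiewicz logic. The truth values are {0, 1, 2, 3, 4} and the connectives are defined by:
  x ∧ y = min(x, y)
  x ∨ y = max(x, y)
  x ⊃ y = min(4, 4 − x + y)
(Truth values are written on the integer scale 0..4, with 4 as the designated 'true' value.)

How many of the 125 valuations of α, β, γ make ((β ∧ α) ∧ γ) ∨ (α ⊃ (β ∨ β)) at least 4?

75

value 4: 75 assignments (counts)
value 3: 20 assignments
value 2: 15 assignments
value 1: 10 assignments
value 0: 5 assignments
So 75 of the 125 assignments meet the threshold.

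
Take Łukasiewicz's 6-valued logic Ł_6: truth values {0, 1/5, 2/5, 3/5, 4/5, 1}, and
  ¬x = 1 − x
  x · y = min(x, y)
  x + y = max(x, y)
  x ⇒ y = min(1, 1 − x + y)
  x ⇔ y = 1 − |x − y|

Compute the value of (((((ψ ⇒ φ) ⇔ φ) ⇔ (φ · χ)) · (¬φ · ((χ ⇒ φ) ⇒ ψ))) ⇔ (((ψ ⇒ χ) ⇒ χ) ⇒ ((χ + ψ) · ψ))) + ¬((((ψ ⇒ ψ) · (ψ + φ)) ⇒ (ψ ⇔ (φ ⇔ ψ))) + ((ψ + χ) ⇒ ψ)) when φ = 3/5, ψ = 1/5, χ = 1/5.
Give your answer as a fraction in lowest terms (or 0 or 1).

1/5

ψ ⇒ φ = 1/5 ⇒ 3/5 = 1
(ψ ⇒ φ) ⇔ φ = 1 ⇔ 3/5 = 3/5
φ · χ = 3/5 · 1/5 = 1/5
((ψ ⇒ φ) ⇔ φ) ⇔ (φ · χ) = 3/5 ⇔ 1/5 = 3/5
¬φ = ¬3/5 = 2/5
χ ⇒ φ = 1/5 ⇒ 3/5 = 1
(χ ⇒ φ) ⇒ ψ = 1 ⇒ 1/5 = 1/5
¬φ · ((χ ⇒ φ) ⇒ ψ) = 2/5 · 1/5 = 1/5
(((ψ ⇒ φ) ⇔ φ) ⇔ (φ · χ)) · (¬φ · ((χ ⇒ φ) ⇒ ψ)) = 3/5 · 1/5 = 1/5
ψ ⇒ χ = 1/5 ⇒ 1/5 = 1
(ψ ⇒ χ) ⇒ χ = 1 ⇒ 1/5 = 1/5
χ + ψ = 1/5 + 1/5 = 1/5
(χ + ψ) · ψ = 1/5 · 1/5 = 1/5
((ψ ⇒ χ) ⇒ χ) ⇒ ((χ + ψ) · ψ) = 1/5 ⇒ 1/5 = 1
((((ψ ⇒ φ) ⇔ φ) ⇔ (φ · χ)) · (¬φ · ((χ ⇒ φ) ⇒ ψ))) ⇔ (((ψ ⇒ χ) ⇒ χ) ⇒ ((χ + ψ) · ψ)) = 1/5 ⇔ 1 = 1/5
ψ ⇒ ψ = 1/5 ⇒ 1/5 = 1
ψ + φ = 1/5 + 3/5 = 3/5
(ψ ⇒ ψ) · (ψ + φ) = 1 · 3/5 = 3/5
φ ⇔ ψ = 3/5 ⇔ 1/5 = 3/5
ψ ⇔ (φ ⇔ ψ) = 1/5 ⇔ 3/5 = 3/5
((ψ ⇒ ψ) · (ψ + φ)) ⇒ (ψ ⇔ (φ ⇔ ψ)) = 3/5 ⇒ 3/5 = 1
ψ + χ = 1/5 + 1/5 = 1/5
(ψ + χ) ⇒ ψ = 1/5 ⇒ 1/5 = 1
(((ψ ⇒ ψ) · (ψ + φ)) ⇒ (ψ ⇔ (φ ⇔ ψ))) + ((ψ + χ) ⇒ ψ) = 1 + 1 = 1
¬((((ψ ⇒ ψ) · (ψ + φ)) ⇒ (ψ ⇔ (φ ⇔ ψ))) + ((ψ + χ) ⇒ ψ)) = ¬1 = 0
(((((ψ ⇒ φ) ⇔ φ) ⇔ (φ · χ)) · (¬φ · ((χ ⇒ φ) ⇒ ψ))) ⇔ (((ψ ⇒ χ) ⇒ χ) ⇒ ((χ + ψ) · ψ))) + ¬((((ψ ⇒ ψ) · (ψ + φ)) ⇒ (ψ ⇔ (φ ⇔ ψ))) + ((ψ + χ) ⇒ ψ)) = 1/5 + 0 = 1/5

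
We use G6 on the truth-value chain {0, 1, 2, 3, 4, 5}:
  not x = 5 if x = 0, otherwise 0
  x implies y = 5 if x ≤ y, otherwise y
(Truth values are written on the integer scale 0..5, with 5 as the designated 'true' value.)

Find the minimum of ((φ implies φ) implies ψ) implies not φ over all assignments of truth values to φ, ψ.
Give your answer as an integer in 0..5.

0

Take φ = 1, ψ = 1:
φ implies φ = 1 implies 1 = 5
(φ implies φ) implies ψ = 5 implies 1 = 1
not φ = not 1 = 0
((φ implies φ) implies ψ) implies not φ = 1 implies 0 = 0
No assignment yields a value below 0, so this is the minimum.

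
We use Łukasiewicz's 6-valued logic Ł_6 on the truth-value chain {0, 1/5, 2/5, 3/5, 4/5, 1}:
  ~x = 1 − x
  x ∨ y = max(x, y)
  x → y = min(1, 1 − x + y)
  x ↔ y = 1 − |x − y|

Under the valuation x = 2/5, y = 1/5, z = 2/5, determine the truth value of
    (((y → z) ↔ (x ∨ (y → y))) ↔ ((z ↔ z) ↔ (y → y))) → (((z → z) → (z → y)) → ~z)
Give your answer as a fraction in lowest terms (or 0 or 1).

y → z = 1/5 → 2/5 = 1
y → y = 1/5 → 1/5 = 1
x ∨ (y → y) = 2/5 ∨ 1 = 1
(y → z) ↔ (x ∨ (y → y)) = 1 ↔ 1 = 1
z ↔ z = 2/5 ↔ 2/5 = 1
y → y = 1/5 → 1/5 = 1
(z ↔ z) ↔ (y → y) = 1 ↔ 1 = 1
((y → z) ↔ (x ∨ (y → y))) ↔ ((z ↔ z) ↔ (y → y)) = 1 ↔ 1 = 1
z → z = 2/5 → 2/5 = 1
z → y = 2/5 → 1/5 = 4/5
(z → z) → (z → y) = 1 → 4/5 = 4/5
~z = ~2/5 = 3/5
((z → z) → (z → y)) → ~z = 4/5 → 3/5 = 4/5
(((y → z) ↔ (x ∨ (y → y))) ↔ ((z ↔ z) ↔ (y → y))) → (((z → z) → (z → y)) → ~z) = 1 → 4/5 = 4/5

4/5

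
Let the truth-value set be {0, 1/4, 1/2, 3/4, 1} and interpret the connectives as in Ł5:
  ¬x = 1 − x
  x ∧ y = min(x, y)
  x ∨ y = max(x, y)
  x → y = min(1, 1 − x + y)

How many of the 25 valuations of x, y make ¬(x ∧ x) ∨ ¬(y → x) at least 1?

5

value 1: 5 assignments (counts)
value 3/4: 5 assignments
value 1/2: 5 assignments
value 1/4: 5 assignments
value 0: 5 assignments
So 5 of the 25 assignments meet the threshold.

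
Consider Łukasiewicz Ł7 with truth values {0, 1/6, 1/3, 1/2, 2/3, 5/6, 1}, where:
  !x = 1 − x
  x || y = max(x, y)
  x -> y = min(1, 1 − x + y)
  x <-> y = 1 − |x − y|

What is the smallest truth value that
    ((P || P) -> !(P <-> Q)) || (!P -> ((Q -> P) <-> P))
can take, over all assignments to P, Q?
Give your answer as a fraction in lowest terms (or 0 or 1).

2/3

Take P = 1/3, Q = 1/3:
P || P = 1/3 || 1/3 = 1/3
P <-> Q = 1/3 <-> 1/3 = 1
!(P <-> Q) = !1 = 0
(P || P) -> !(P <-> Q) = 1/3 -> 0 = 2/3
!P = !1/3 = 2/3
Q -> P = 1/3 -> 1/3 = 1
(Q -> P) <-> P = 1 <-> 1/3 = 1/3
!P -> ((Q -> P) <-> P) = 2/3 -> 1/3 = 2/3
((P || P) -> !(P <-> Q)) || (!P -> ((Q -> P) <-> P)) = 2/3 || 2/3 = 2/3
No assignment yields a value below 2/3, so this is the minimum.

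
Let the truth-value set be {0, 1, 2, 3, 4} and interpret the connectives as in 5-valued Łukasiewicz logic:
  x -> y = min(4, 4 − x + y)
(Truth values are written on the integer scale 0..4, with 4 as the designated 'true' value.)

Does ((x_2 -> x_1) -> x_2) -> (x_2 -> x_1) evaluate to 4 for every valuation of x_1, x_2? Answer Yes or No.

Counterexample: take x_1 = 0, x_2 = 2.
x_2 -> x_1 = 2 -> 0 = 2
(x_2 -> x_1) -> x_2 = 2 -> 2 = 4
x_2 -> x_1 = 2 -> 0 = 2
((x_2 -> x_1) -> x_2) -> (x_2 -> x_1) = 4 -> 2 = 2
This gives 2 ≠ 4.

No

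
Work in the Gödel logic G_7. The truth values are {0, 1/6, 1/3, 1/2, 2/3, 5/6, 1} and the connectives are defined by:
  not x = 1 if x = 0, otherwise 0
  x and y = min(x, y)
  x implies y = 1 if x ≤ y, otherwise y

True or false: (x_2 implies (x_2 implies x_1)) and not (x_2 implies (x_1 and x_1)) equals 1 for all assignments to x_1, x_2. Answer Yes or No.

No

Counterexample: take x_1 = 0, x_2 = 0.
x_2 implies x_1 = 0 implies 0 = 1
x_2 implies (x_2 implies x_1) = 0 implies 1 = 1
x_1 and x_1 = 0 and 0 = 0
x_2 implies (x_1 and x_1) = 0 implies 0 = 1
not (x_2 implies (x_1 and x_1)) = not 1 = 0
(x_2 implies (x_2 implies x_1)) and not (x_2 implies (x_1 and x_1)) = 1 and 0 = 0
This gives 0 ≠ 1.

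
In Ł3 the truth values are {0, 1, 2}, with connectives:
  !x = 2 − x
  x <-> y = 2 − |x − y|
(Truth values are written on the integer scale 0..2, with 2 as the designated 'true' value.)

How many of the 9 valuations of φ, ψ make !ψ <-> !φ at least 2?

φ = 0, ψ = 0 ↦ 2  ≥
φ = 0, ψ = 1 ↦ 1  <
φ = 0, ψ = 2 ↦ 0  <
φ = 1, ψ = 0 ↦ 1  <
φ = 1, ψ = 1 ↦ 2  ≥
φ = 1, ψ = 2 ↦ 1  <
φ = 2, ψ = 0 ↦ 0  <
φ = 2, ψ = 1 ↦ 1  <
φ = 2, ψ = 2 ↦ 2  ≥
So 3 of the 9 assignments meet the threshold.

3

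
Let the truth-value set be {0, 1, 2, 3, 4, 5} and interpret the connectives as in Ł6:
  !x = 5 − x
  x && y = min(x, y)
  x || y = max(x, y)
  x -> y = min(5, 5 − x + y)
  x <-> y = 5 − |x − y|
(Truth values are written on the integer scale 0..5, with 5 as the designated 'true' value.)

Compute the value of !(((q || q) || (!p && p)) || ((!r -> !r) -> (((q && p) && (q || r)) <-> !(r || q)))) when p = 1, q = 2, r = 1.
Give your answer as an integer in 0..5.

2

q || q = 2 || 2 = 2
!p = !1 = 4
!p && p = 4 && 1 = 1
(q || q) || (!p && p) = 2 || 1 = 2
!r = !1 = 4
!r = !1 = 4
!r -> !r = 4 -> 4 = 5
q && p = 2 && 1 = 1
q || r = 2 || 1 = 2
(q && p) && (q || r) = 1 && 2 = 1
r || q = 1 || 2 = 2
!(r || q) = !2 = 3
((q && p) && (q || r)) <-> !(r || q) = 1 <-> 3 = 3
(!r -> !r) -> (((q && p) && (q || r)) <-> !(r || q)) = 5 -> 3 = 3
((q || q) || (!p && p)) || ((!r -> !r) -> (((q && p) && (q || r)) <-> !(r || q))) = 2 || 3 = 3
!(((q || q) || (!p && p)) || ((!r -> !r) -> (((q && p) && (q || r)) <-> !(r || q)))) = !3 = 2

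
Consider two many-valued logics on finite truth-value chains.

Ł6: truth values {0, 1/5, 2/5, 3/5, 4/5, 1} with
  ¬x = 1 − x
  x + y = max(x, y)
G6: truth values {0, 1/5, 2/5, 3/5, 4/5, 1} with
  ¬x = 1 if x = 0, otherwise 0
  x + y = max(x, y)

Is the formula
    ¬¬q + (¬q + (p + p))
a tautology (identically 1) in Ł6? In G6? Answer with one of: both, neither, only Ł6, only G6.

only G6

In Ł6: at p = 0, q = 1/5 the value is 4/5 — not a tautology.
In G6: every assignment gives 1 — tautology.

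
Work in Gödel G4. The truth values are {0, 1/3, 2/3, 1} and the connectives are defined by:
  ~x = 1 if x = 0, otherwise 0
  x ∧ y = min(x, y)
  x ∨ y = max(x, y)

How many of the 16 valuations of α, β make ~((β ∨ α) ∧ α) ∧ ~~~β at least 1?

1

α = 0, β = 0 ↦ 1  ≥
α = 0, β = 1/3 ↦ 0  <
α = 0, β = 2/3 ↦ 0  <
α = 0, β = 1 ↦ 0  <
α = 1/3, β = 0 ↦ 0  <
α = 1/3, β = 1/3 ↦ 0  <
α = 1/3, β = 2/3 ↦ 0  <
α = 1/3, β = 1 ↦ 0  <
α = 2/3, β = 0 ↦ 0  <
α = 2/3, β = 1/3 ↦ 0  <
α = 2/3, β = 2/3 ↦ 0  <
α = 2/3, β = 1 ↦ 0  <
α = 1, β = 0 ↦ 0  <
α = 1, β = 1/3 ↦ 0  <
α = 1, β = 2/3 ↦ 0  <
α = 1, β = 1 ↦ 0  <
So 1 of the 16 assignments meets the threshold.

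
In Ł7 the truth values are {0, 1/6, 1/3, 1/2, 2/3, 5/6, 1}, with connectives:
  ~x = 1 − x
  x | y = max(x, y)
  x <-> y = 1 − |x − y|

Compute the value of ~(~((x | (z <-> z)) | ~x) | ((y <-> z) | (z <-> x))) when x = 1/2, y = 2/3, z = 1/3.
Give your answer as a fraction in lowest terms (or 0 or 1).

1/6

z <-> z = 1/3 <-> 1/3 = 1
x | (z <-> z) = 1/2 | 1 = 1
~x = ~1/2 = 1/2
(x | (z <-> z)) | ~x = 1 | 1/2 = 1
~((x | (z <-> z)) | ~x) = ~1 = 0
y <-> z = 2/3 <-> 1/3 = 2/3
z <-> x = 1/3 <-> 1/2 = 5/6
(y <-> z) | (z <-> x) = 2/3 | 5/6 = 5/6
~((x | (z <-> z)) | ~x) | ((y <-> z) | (z <-> x)) = 0 | 5/6 = 5/6
~(~((x | (z <-> z)) | ~x) | ((y <-> z) | (z <-> x))) = ~5/6 = 1/6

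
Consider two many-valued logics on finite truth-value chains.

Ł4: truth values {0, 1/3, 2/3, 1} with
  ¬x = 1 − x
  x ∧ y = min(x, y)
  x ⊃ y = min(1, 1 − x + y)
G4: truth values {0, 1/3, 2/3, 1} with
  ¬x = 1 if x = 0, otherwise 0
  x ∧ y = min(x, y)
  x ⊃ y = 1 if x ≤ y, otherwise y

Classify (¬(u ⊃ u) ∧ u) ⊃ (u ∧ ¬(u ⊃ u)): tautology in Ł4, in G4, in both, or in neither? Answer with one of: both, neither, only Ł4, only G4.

both

In Ł4: every assignment gives 1 — tautology.
In G4: every assignment gives 1 — tautology.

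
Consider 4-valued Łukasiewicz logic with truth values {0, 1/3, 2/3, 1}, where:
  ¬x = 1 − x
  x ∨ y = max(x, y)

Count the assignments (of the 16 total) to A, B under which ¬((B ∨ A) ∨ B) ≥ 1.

A = 0, B = 0 ↦ 1  ≥
A = 0, B = 1/3 ↦ 2/3  <
A = 0, B = 2/3 ↦ 1/3  <
A = 0, B = 1 ↦ 0  <
A = 1/3, B = 0 ↦ 2/3  <
A = 1/3, B = 1/3 ↦ 2/3  <
A = 1/3, B = 2/3 ↦ 1/3  <
A = 1/3, B = 1 ↦ 0  <
A = 2/3, B = 0 ↦ 1/3  <
A = 2/3, B = 1/3 ↦ 1/3  <
A = 2/3, B = 2/3 ↦ 1/3  <
A = 2/3, B = 1 ↦ 0  <
A = 1, B = 0 ↦ 0  <
A = 1, B = 1/3 ↦ 0  <
A = 1, B = 2/3 ↦ 0  <
A = 1, B = 1 ↦ 0  <
So 1 of the 16 assignments meets the threshold.

1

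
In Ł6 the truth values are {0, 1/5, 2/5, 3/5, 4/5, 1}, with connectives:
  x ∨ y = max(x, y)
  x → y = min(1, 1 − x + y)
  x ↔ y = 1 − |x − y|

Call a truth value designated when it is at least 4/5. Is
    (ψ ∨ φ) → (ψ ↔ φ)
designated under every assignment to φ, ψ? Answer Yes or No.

Counterexample: take φ = 0, ψ = 4/5.
ψ ∨ φ = 4/5 ∨ 0 = 4/5
ψ ↔ φ = 4/5 ↔ 0 = 1/5
(ψ ∨ φ) → (ψ ↔ φ) = 4/5 → 1/5 = 2/5
This gives 2/5, which is below 4/5.

No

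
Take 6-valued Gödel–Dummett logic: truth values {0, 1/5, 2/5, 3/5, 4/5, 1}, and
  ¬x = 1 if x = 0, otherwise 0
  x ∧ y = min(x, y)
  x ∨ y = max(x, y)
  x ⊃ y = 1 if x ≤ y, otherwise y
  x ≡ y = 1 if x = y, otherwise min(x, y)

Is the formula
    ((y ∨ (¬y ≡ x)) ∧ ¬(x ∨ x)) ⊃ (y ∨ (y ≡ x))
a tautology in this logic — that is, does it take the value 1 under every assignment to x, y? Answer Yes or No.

Counterexample: take x = 0, y = 1/5.
¬y = ¬1/5 = 0
¬y ≡ x = 0 ≡ 0 = 1
y ∨ (¬y ≡ x) = 1/5 ∨ 1 = 1
x ∨ x = 0 ∨ 0 = 0
¬(x ∨ x) = ¬0 = 1
(y ∨ (¬y ≡ x)) ∧ ¬(x ∨ x) = 1 ∧ 1 = 1
y ≡ x = 1/5 ≡ 0 = 0
y ∨ (y ≡ x) = 1/5 ∨ 0 = 1/5
((y ∨ (¬y ≡ x)) ∧ ¬(x ∨ x)) ⊃ (y ∨ (y ≡ x)) = 1 ⊃ 1/5 = 1/5
This gives 1/5 ≠ 1.

No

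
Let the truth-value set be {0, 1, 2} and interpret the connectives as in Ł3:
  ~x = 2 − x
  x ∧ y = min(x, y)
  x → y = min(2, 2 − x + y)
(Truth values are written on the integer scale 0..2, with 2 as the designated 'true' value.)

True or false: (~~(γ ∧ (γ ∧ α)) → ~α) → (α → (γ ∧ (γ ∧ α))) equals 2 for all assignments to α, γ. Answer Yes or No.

No

Counterexample: take α = 1, γ = 0.
γ ∧ α = 0 ∧ 1 = 0
γ ∧ (γ ∧ α) = 0 ∧ 0 = 0
~(γ ∧ (γ ∧ α)) = ~0 = 2
~~(γ ∧ (γ ∧ α)) = ~2 = 0
~α = ~1 = 1
~~(γ ∧ (γ ∧ α)) → ~α = 0 → 1 = 2
γ ∧ α = 0 ∧ 1 = 0
γ ∧ (γ ∧ α) = 0 ∧ 0 = 0
α → (γ ∧ (γ ∧ α)) = 1 → 0 = 1
(~~(γ ∧ (γ ∧ α)) → ~α) → (α → (γ ∧ (γ ∧ α))) = 2 → 1 = 1
This gives 1 ≠ 2.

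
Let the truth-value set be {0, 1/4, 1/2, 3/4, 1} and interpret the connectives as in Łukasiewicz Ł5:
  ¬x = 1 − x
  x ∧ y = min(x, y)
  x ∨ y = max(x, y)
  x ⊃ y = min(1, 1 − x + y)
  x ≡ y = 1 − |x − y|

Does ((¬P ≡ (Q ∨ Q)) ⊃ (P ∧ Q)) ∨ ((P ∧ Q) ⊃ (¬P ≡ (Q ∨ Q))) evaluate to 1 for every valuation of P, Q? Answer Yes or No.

Yes

At P = 1/4, Q = 0, for instance:
¬P = ¬1/4 = 3/4
Q ∨ Q = 0 ∨ 0 = 0
¬P ≡ (Q ∨ Q) = 3/4 ≡ 0 = 1/4
P ∧ Q = 1/4 ∧ 0 = 0
(¬P ≡ (Q ∨ Q)) ⊃ (P ∧ Q) = 1/4 ⊃ 0 = 3/4
(P ∧ Q) ⊃ (¬P ≡ (Q ∨ Q)) = 0 ⊃ 1/4 = 1
((¬P ≡ (Q ∨ Q)) ⊃ (P ∧ Q)) ∨ ((P ∧ Q) ⊃ (¬P ≡ (Q ∨ Q))) = 3/4 ∨ 1 = 1
and checking the remaining 24 assignments likewise gives ≥ 1 in every case.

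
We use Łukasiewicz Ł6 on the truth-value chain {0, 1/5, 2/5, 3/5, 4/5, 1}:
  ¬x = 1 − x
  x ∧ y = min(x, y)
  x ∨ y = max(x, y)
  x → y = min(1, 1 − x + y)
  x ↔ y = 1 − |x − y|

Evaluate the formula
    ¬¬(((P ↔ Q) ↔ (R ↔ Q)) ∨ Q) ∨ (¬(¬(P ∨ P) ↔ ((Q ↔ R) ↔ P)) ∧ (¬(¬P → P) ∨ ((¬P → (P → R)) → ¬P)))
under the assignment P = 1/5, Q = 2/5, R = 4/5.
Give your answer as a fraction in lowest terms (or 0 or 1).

P ↔ Q = 1/5 ↔ 2/5 = 4/5
R ↔ Q = 4/5 ↔ 2/5 = 3/5
(P ↔ Q) ↔ (R ↔ Q) = 4/5 ↔ 3/5 = 4/5
((P ↔ Q) ↔ (R ↔ Q)) ∨ Q = 4/5 ∨ 2/5 = 4/5
¬(((P ↔ Q) ↔ (R ↔ Q)) ∨ Q) = ¬4/5 = 1/5
¬¬(((P ↔ Q) ↔ (R ↔ Q)) ∨ Q) = ¬1/5 = 4/5
P ∨ P = 1/5 ∨ 1/5 = 1/5
¬(P ∨ P) = ¬1/5 = 4/5
Q ↔ R = 2/5 ↔ 4/5 = 3/5
(Q ↔ R) ↔ P = 3/5 ↔ 1/5 = 3/5
¬(P ∨ P) ↔ ((Q ↔ R) ↔ P) = 4/5 ↔ 3/5 = 4/5
¬(¬(P ∨ P) ↔ ((Q ↔ R) ↔ P)) = ¬4/5 = 1/5
¬P = ¬1/5 = 4/5
¬P → P = 4/5 → 1/5 = 2/5
¬(¬P → P) = ¬2/5 = 3/5
¬P = ¬1/5 = 4/5
P → R = 1/5 → 4/5 = 1
¬P → (P → R) = 4/5 → 1 = 1
¬P = ¬1/5 = 4/5
(¬P → (P → R)) → ¬P = 1 → 4/5 = 4/5
¬(¬P → P) ∨ ((¬P → (P → R)) → ¬P) = 3/5 ∨ 4/5 = 4/5
¬(¬(P ∨ P) ↔ ((Q ↔ R) ↔ P)) ∧ (¬(¬P → P) ∨ ((¬P → (P → R)) → ¬P)) = 1/5 ∧ 4/5 = 1/5
¬¬(((P ↔ Q) ↔ (R ↔ Q)) ∨ Q) ∨ (¬(¬(P ∨ P) ↔ ((Q ↔ R) ↔ P)) ∧ (¬(¬P → P) ∨ ((¬P → (P → R)) → ¬P))) = 4/5 ∨ 1/5 = 4/5

4/5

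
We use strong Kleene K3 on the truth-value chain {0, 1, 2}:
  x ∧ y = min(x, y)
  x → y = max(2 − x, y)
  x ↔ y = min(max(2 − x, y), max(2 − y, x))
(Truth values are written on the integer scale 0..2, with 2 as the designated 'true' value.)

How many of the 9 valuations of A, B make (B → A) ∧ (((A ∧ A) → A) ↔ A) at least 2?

3

A = 0, B = 0 ↦ 0  <
A = 0, B = 1 ↦ 0  <
A = 0, B = 2 ↦ 0  <
A = 1, B = 0 ↦ 1  <
A = 1, B = 1 ↦ 1  <
A = 1, B = 2 ↦ 1  <
A = 2, B = 0 ↦ 2  ≥
A = 2, B = 1 ↦ 2  ≥
A = 2, B = 2 ↦ 2  ≥
So 3 of the 9 assignments meet the threshold.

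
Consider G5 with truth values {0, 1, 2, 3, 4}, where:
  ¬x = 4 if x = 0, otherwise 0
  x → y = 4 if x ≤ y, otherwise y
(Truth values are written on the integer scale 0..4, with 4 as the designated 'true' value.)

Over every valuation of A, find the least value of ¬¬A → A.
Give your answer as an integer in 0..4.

Take A = 1:
¬A = ¬1 = 0
¬¬A = ¬0 = 4
¬¬A → A = 4 → 1 = 1
No assignment yields a value below 1, so this is the minimum.

1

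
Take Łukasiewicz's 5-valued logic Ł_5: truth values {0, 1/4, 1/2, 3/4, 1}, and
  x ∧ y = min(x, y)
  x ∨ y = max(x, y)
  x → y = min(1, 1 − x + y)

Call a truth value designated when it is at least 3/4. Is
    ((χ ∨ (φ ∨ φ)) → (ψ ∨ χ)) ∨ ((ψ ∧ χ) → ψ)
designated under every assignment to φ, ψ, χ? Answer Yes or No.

Yes

At φ = 1/2, ψ = 3/4, χ = 3/4, for instance:
φ ∨ φ = 1/2 ∨ 1/2 = 1/2
χ ∨ (φ ∨ φ) = 3/4 ∨ 1/2 = 3/4
ψ ∨ χ = 3/4 ∨ 3/4 = 3/4
(χ ∨ (φ ∨ φ)) → (ψ ∨ χ) = 3/4 → 3/4 = 1
ψ ∧ χ = 3/4 ∧ 3/4 = 3/4
(ψ ∧ χ) → ψ = 3/4 → 3/4 = 1
((χ ∨ (φ ∨ φ)) → (ψ ∨ χ)) ∨ ((ψ ∧ χ) → ψ) = 1 ∨ 1 = 1
and checking the remaining 124 assignments likewise gives ≥ 3/4 in every case.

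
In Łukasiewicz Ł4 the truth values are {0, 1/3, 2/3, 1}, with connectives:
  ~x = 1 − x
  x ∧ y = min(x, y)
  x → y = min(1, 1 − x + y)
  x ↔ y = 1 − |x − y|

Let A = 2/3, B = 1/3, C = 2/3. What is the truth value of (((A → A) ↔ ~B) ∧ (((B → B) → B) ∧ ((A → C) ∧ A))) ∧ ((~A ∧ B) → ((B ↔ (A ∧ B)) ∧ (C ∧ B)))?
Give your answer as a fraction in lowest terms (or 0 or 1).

1/3

A → A = 2/3 → 2/3 = 1
~B = ~1/3 = 2/3
(A → A) ↔ ~B = 1 ↔ 2/3 = 2/3
B → B = 1/3 → 1/3 = 1
(B → B) → B = 1 → 1/3 = 1/3
A → C = 2/3 → 2/3 = 1
(A → C) ∧ A = 1 ∧ 2/3 = 2/3
((B → B) → B) ∧ ((A → C) ∧ A) = 1/3 ∧ 2/3 = 1/3
((A → A) ↔ ~B) ∧ (((B → B) → B) ∧ ((A → C) ∧ A)) = 2/3 ∧ 1/3 = 1/3
~A = ~2/3 = 1/3
~A ∧ B = 1/3 ∧ 1/3 = 1/3
A ∧ B = 2/3 ∧ 1/3 = 1/3
B ↔ (A ∧ B) = 1/3 ↔ 1/3 = 1
C ∧ B = 2/3 ∧ 1/3 = 1/3
(B ↔ (A ∧ B)) ∧ (C ∧ B) = 1 ∧ 1/3 = 1/3
(~A ∧ B) → ((B ↔ (A ∧ B)) ∧ (C ∧ B)) = 1/3 → 1/3 = 1
(((A → A) ↔ ~B) ∧ (((B → B) → B) ∧ ((A → C) ∧ A))) ∧ ((~A ∧ B) → ((B ↔ (A ∧ B)) ∧ (C ∧ B))) = 1/3 ∧ 1 = 1/3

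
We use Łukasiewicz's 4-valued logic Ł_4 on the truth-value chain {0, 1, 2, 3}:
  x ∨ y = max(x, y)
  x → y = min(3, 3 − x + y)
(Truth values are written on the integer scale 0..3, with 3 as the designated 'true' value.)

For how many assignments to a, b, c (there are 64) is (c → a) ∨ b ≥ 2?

value 3: 46 assignments (counts)
value 2: 12 assignments (counts)
value 1: 5 assignments
value 0: 1 assignment
So 58 of the 64 assignments meet the threshold.

58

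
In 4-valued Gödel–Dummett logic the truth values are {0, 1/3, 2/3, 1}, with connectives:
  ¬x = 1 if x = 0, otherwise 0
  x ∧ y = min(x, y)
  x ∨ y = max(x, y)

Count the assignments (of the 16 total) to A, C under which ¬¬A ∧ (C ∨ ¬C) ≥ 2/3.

A = 0, C = 0 ↦ 0  <
A = 0, C = 1/3 ↦ 0  <
A = 0, C = 2/3 ↦ 0  <
A = 0, C = 1 ↦ 0  <
A = 1/3, C = 0 ↦ 1  ≥
A = 1/3, C = 1/3 ↦ 1/3  <
A = 1/3, C = 2/3 ↦ 2/3  ≥
A = 1/3, C = 1 ↦ 1  ≥
A = 2/3, C = 0 ↦ 1  ≥
A = 2/3, C = 1/3 ↦ 1/3  <
A = 2/3, C = 2/3 ↦ 2/3  ≥
A = 2/3, C = 1 ↦ 1  ≥
A = 1, C = 0 ↦ 1  ≥
A = 1, C = 1/3 ↦ 1/3  <
A = 1, C = 2/3 ↦ 2/3  ≥
A = 1, C = 1 ↦ 1  ≥
So 9 of the 16 assignments meet the threshold.

9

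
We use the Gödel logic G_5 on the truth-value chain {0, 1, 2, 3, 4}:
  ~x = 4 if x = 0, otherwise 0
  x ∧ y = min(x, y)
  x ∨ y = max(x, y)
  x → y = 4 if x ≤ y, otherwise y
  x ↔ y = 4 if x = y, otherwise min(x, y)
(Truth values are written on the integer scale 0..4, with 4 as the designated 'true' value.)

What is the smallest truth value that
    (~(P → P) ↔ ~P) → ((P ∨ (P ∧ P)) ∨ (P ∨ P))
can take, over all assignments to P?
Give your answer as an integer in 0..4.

Take P = 1:
P → P = 1 → 1 = 4
~(P → P) = ~4 = 0
~P = ~1 = 0
~(P → P) ↔ ~P = 0 ↔ 0 = 4
P ∧ P = 1 ∧ 1 = 1
P ∨ (P ∧ P) = 1 ∨ 1 = 1
P ∨ P = 1 ∨ 1 = 1
(P ∨ (P ∧ P)) ∨ (P ∨ P) = 1 ∨ 1 = 1
(~(P → P) ↔ ~P) → ((P ∨ (P ∧ P)) ∨ (P ∨ P)) = 4 → 1 = 1
No assignment yields a value below 1, so this is the minimum.

1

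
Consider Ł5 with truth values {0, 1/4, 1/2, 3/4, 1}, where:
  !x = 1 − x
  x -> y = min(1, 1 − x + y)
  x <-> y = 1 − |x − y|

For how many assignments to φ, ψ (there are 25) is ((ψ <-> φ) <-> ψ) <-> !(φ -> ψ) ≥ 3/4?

11

value 1: 6 assignments (counts)
value 3/4: 5 assignments (counts)
value 1/2: 6 assignments
value 1/4: 5 assignments
value 0: 3 assignments
So 11 of the 25 assignments meet the threshold.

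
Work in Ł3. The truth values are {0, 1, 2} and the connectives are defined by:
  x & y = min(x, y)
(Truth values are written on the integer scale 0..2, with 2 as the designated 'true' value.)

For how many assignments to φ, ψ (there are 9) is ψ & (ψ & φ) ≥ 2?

1

φ = 0, ψ = 0 ↦ 0  <
φ = 0, ψ = 1 ↦ 0  <
φ = 0, ψ = 2 ↦ 0  <
φ = 1, ψ = 0 ↦ 0  <
φ = 1, ψ = 1 ↦ 1  <
φ = 1, ψ = 2 ↦ 1  <
φ = 2, ψ = 0 ↦ 0  <
φ = 2, ψ = 1 ↦ 1  <
φ = 2, ψ = 2 ↦ 2  ≥
So 1 of the 9 assignments meets the threshold.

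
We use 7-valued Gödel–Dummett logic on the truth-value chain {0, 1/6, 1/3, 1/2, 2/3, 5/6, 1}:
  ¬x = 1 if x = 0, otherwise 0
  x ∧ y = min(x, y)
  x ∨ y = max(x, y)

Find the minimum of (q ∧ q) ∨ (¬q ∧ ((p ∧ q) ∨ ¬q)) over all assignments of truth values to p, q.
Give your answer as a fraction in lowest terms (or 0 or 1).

1/6

Take p = 0, q = 1/6:
q ∧ q = 1/6 ∧ 1/6 = 1/6
¬q = ¬1/6 = 0
p ∧ q = 0 ∧ 1/6 = 0
¬q = ¬1/6 = 0
(p ∧ q) ∨ ¬q = 0 ∨ 0 = 0
¬q ∧ ((p ∧ q) ∨ ¬q) = 0 ∧ 0 = 0
(q ∧ q) ∨ (¬q ∧ ((p ∧ q) ∨ ¬q)) = 1/6 ∨ 0 = 1/6
No assignment yields a value below 1/6, so this is the minimum.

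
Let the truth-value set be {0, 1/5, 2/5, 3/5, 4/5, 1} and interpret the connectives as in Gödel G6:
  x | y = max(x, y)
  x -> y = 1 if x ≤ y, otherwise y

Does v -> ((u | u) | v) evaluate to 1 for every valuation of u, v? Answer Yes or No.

Yes

At u = 4/5, v = 3/5, for instance:
u | u = 4/5 | 4/5 = 4/5
(u | u) | v = 4/5 | 3/5 = 4/5
v -> ((u | u) | v) = 3/5 -> 4/5 = 1
and checking the remaining 35 assignments likewise gives ≥ 1 in every case.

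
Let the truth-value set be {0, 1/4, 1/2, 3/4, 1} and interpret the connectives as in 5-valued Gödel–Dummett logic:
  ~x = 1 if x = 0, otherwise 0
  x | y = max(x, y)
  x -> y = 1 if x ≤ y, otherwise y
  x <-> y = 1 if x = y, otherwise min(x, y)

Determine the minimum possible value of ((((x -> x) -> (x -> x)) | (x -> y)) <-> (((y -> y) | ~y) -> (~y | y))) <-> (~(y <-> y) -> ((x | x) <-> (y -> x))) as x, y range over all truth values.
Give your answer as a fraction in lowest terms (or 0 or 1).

Take x = 0, y = 1/4:
x -> x = 0 -> 0 = 1
x -> x = 0 -> 0 = 1
(x -> x) -> (x -> x) = 1 -> 1 = 1
x -> y = 0 -> 1/4 = 1
((x -> x) -> (x -> x)) | (x -> y) = 1 | 1 = 1
y -> y = 1/4 -> 1/4 = 1
~y = ~1/4 = 0
(y -> y) | ~y = 1 | 0 = 1
~y = ~1/4 = 0
~y | y = 0 | 1/4 = 1/4
((y -> y) | ~y) -> (~y | y) = 1 -> 1/4 = 1/4
(((x -> x) -> (x -> x)) | (x -> y)) <-> (((y -> y) | ~y) -> (~y | y)) = 1 <-> 1/4 = 1/4
y <-> y = 1/4 <-> 1/4 = 1
~(y <-> y) = ~1 = 0
x | x = 0 | 0 = 0
y -> x = 1/4 -> 0 = 0
(x | x) <-> (y -> x) = 0 <-> 0 = 1
~(y <-> y) -> ((x | x) <-> (y -> x)) = 0 -> 1 = 1
((((x -> x) -> (x -> x)) | (x -> y)) <-> (((y -> y) | ~y) -> (~y | y))) <-> (~(y <-> y) -> ((x | x) <-> (y -> x))) = 1/4 <-> 1 = 1/4
No assignment yields a value below 1/4, so this is the minimum.

1/4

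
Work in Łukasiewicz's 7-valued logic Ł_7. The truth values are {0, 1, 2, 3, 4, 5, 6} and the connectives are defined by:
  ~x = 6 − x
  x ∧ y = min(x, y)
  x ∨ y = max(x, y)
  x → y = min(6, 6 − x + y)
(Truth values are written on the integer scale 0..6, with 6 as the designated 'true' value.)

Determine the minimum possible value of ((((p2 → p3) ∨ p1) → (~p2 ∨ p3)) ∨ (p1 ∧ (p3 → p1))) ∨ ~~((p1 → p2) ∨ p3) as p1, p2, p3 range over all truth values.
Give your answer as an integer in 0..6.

4

Take p1 = 4, p2 = 2, p3 = 2:
p2 → p3 = 2 → 2 = 6
(p2 → p3) ∨ p1 = 6 ∨ 4 = 6
~p2 = ~2 = 4
~p2 ∨ p3 = 4 ∨ 2 = 4
((p2 → p3) ∨ p1) → (~p2 ∨ p3) = 6 → 4 = 4
p3 → p1 = 2 → 4 = 6
p1 ∧ (p3 → p1) = 4 ∧ 6 = 4
(((p2 → p3) ∨ p1) → (~p2 ∨ p3)) ∨ (p1 ∧ (p3 → p1)) = 4 ∨ 4 = 4
p1 → p2 = 4 → 2 = 4
(p1 → p2) ∨ p3 = 4 ∨ 2 = 4
~((p1 → p2) ∨ p3) = ~4 = 2
~~((p1 → p2) ∨ p3) = ~2 = 4
((((p2 → p3) ∨ p1) → (~p2 ∨ p3)) ∨ (p1 ∧ (p3 → p1))) ∨ ~~((p1 → p2) ∨ p3) = 4 ∨ 4 = 4
No assignment yields a value below 4, so this is the minimum.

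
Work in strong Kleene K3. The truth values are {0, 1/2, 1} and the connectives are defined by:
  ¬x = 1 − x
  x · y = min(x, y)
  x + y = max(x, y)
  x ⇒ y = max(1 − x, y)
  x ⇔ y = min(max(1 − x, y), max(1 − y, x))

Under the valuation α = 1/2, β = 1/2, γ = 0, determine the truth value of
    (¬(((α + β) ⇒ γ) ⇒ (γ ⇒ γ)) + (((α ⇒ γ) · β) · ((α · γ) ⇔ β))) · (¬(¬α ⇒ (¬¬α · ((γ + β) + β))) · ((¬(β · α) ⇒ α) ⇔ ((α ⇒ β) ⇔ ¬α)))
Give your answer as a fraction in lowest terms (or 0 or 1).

α + β = 1/2 + 1/2 = 1/2
(α + β) ⇒ γ = 1/2 ⇒ 0 = 1/2
γ ⇒ γ = 0 ⇒ 0 = 1
((α + β) ⇒ γ) ⇒ (γ ⇒ γ) = 1/2 ⇒ 1 = 1
¬(((α + β) ⇒ γ) ⇒ (γ ⇒ γ)) = ¬1 = 0
α ⇒ γ = 1/2 ⇒ 0 = 1/2
(α ⇒ γ) · β = 1/2 · 1/2 = 1/2
α · γ = 1/2 · 0 = 0
(α · γ) ⇔ β = 0 ⇔ 1/2 = 1/2
((α ⇒ γ) · β) · ((α · γ) ⇔ β) = 1/2 · 1/2 = 1/2
¬(((α + β) ⇒ γ) ⇒ (γ ⇒ γ)) + (((α ⇒ γ) · β) · ((α · γ) ⇔ β)) = 0 + 1/2 = 1/2
¬α = ¬1/2 = 1/2
¬α = ¬1/2 = 1/2
¬¬α = ¬1/2 = 1/2
γ + β = 0 + 1/2 = 1/2
(γ + β) + β = 1/2 + 1/2 = 1/2
¬¬α · ((γ + β) + β) = 1/2 · 1/2 = 1/2
¬α ⇒ (¬¬α · ((γ + β) + β)) = 1/2 ⇒ 1/2 = 1/2
¬(¬α ⇒ (¬¬α · ((γ + β) + β))) = ¬1/2 = 1/2
β · α = 1/2 · 1/2 = 1/2
¬(β · α) = ¬1/2 = 1/2
¬(β · α) ⇒ α = 1/2 ⇒ 1/2 = 1/2
α ⇒ β = 1/2 ⇒ 1/2 = 1/2
¬α = ¬1/2 = 1/2
(α ⇒ β) ⇔ ¬α = 1/2 ⇔ 1/2 = 1/2
(¬(β · α) ⇒ α) ⇔ ((α ⇒ β) ⇔ ¬α) = 1/2 ⇔ 1/2 = 1/2
¬(¬α ⇒ (¬¬α · ((γ + β) + β))) · ((¬(β · α) ⇒ α) ⇔ ((α ⇒ β) ⇔ ¬α)) = 1/2 · 1/2 = 1/2
(¬(((α + β) ⇒ γ) ⇒ (γ ⇒ γ)) + (((α ⇒ γ) · β) · ((α · γ) ⇔ β))) · (¬(¬α ⇒ (¬¬α · ((γ + β) + β))) · ((¬(β · α) ⇒ α) ⇔ ((α ⇒ β) ⇔ ¬α))) = 1/2 · 1/2 = 1/2

1/2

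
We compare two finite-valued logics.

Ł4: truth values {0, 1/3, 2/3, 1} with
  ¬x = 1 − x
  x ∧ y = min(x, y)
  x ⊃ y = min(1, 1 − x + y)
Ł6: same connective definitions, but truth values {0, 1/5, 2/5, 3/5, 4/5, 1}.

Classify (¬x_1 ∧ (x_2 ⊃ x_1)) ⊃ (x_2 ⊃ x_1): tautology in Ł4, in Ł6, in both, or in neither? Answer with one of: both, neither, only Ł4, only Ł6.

In Ł4: every assignment gives 1 — tautology.
In Ł6: every assignment gives 1 — tautology.

both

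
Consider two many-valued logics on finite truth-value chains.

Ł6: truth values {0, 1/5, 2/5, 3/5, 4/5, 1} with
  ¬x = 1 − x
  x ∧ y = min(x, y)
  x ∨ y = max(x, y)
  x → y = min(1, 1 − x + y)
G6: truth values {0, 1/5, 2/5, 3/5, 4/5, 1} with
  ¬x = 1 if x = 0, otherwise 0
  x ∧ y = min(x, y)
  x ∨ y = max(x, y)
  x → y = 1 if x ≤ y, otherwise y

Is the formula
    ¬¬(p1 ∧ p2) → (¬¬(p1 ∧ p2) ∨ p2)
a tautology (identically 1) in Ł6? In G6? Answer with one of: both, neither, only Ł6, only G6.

both

In Ł6: every assignment gives 1 — tautology.
In G6: every assignment gives 1 — tautology.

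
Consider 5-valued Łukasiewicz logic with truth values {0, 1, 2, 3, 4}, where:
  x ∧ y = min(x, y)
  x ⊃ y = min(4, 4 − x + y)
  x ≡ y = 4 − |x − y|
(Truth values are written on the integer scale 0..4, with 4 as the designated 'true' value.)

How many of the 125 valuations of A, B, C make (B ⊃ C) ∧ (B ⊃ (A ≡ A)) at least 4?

75

value 4: 75 assignments (counts)
value 3: 20 assignments
value 2: 15 assignments
value 1: 10 assignments
value 0: 5 assignments
So 75 of the 125 assignments meet the threshold.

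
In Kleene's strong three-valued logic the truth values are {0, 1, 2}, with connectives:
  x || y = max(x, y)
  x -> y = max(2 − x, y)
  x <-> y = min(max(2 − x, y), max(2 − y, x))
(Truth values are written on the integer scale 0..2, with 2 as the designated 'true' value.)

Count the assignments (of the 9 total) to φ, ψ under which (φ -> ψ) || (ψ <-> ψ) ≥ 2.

φ = 0, ψ = 0 ↦ 2  ≥
φ = 0, ψ = 1 ↦ 2  ≥
φ = 0, ψ = 2 ↦ 2  ≥
φ = 1, ψ = 0 ↦ 2  ≥
φ = 1, ψ = 1 ↦ 1  <
φ = 1, ψ = 2 ↦ 2  ≥
φ = 2, ψ = 0 ↦ 2  ≥
φ = 2, ψ = 1 ↦ 1  <
φ = 2, ψ = 2 ↦ 2  ≥
So 7 of the 9 assignments meet the threshold.

7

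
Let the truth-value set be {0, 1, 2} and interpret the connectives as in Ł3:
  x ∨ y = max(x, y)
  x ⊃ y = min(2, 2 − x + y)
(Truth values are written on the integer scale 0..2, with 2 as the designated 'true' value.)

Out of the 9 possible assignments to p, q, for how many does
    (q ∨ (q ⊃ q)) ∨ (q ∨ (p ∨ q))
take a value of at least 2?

9

p = 0, q = 0 ↦ 2  ≥
p = 0, q = 1 ↦ 2  ≥
p = 0, q = 2 ↦ 2  ≥
p = 1, q = 0 ↦ 2  ≥
p = 1, q = 1 ↦ 2  ≥
p = 1, q = 2 ↦ 2  ≥
p = 2, q = 0 ↦ 2  ≥
p = 2, q = 1 ↦ 2  ≥
p = 2, q = 2 ↦ 2  ≥
So 9 of the 9 assignments meet the threshold.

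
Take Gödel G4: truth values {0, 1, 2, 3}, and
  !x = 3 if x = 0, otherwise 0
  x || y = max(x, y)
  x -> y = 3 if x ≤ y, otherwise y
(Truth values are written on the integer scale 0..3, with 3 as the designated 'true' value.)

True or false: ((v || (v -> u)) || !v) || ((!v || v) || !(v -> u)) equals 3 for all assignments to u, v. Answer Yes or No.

No

Counterexample: take u = 1, v = 2.
v -> u = 2 -> 1 = 1
v || (v -> u) = 2 || 1 = 2
!v = !2 = 0
(v || (v -> u)) || !v = 2 || 0 = 2
!v = !2 = 0
!v || v = 0 || 2 = 2
v -> u = 2 -> 1 = 1
!(v -> u) = !1 = 0
(!v || v) || !(v -> u) = 2 || 0 = 2
((v || (v -> u)) || !v) || ((!v || v) || !(v -> u)) = 2 || 2 = 2
This gives 2 ≠ 3.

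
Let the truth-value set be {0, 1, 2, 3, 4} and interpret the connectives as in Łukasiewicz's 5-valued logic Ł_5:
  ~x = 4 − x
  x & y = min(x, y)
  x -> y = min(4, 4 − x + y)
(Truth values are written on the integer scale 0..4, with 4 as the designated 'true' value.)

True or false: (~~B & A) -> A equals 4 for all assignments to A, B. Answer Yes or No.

Yes

At A = 3, B = 3, for instance:
~B = ~3 = 1
~~B = ~1 = 3
~~B & A = 3 & 3 = 3
(~~B & A) -> A = 3 -> 3 = 4
and checking the remaining 24 assignments likewise gives ≥ 4 in every case.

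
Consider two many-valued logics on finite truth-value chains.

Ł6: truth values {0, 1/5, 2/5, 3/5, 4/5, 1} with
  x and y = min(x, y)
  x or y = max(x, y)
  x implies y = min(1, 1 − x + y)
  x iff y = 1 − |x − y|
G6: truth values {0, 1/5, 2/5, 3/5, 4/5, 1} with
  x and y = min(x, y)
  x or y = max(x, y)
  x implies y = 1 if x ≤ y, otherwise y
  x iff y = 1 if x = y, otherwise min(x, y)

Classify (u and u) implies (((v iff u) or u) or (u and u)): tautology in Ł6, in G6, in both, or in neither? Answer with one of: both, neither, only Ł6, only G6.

both

In Ł6: every assignment gives 1 — tautology.
In G6: every assignment gives 1 — tautology.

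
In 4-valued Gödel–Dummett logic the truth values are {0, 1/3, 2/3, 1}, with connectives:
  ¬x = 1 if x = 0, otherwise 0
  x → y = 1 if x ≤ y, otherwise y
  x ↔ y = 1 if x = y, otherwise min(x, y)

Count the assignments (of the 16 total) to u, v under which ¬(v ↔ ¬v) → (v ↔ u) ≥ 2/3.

6

u = 0, v = 0 ↦ 1  ≥
u = 0, v = 1/3 ↦ 0  <
u = 0, v = 2/3 ↦ 0  <
u = 0, v = 1 ↦ 0  <
u = 1/3, v = 0 ↦ 0  <
u = 1/3, v = 1/3 ↦ 1  ≥
u = 1/3, v = 2/3 ↦ 1/3  <
u = 1/3, v = 1 ↦ 1/3  <
u = 2/3, v = 0 ↦ 0  <
u = 2/3, v = 1/3 ↦ 1/3  <
u = 2/3, v = 2/3 ↦ 1  ≥
u = 2/3, v = 1 ↦ 2/3  ≥
u = 1, v = 0 ↦ 0  <
u = 1, v = 1/3 ↦ 1/3  <
u = 1, v = 2/3 ↦ 2/3  ≥
u = 1, v = 1 ↦ 1  ≥
So 6 of the 16 assignments meet the threshold.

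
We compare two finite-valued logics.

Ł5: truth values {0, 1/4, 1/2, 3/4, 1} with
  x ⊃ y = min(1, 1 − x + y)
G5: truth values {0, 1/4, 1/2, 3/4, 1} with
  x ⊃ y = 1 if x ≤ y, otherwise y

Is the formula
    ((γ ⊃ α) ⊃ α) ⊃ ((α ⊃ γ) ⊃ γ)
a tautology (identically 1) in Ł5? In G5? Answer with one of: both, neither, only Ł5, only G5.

In Ł5: every assignment gives 1 — tautology.
In G5: at α = 0, γ = 1/4 the value is 1/4 — not a tautology.

only Ł5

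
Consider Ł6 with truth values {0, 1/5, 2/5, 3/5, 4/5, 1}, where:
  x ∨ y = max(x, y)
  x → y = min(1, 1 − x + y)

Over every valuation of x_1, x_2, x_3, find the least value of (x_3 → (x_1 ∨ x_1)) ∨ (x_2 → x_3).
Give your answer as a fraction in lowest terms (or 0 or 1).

3/5

Take x_1 = 0, x_2 = 4/5, x_3 = 2/5:
x_1 ∨ x_1 = 0 ∨ 0 = 0
x_3 → (x_1 ∨ x_1) = 2/5 → 0 = 3/5
x_2 → x_3 = 4/5 → 2/5 = 3/5
(x_3 → (x_1 ∨ x_1)) ∨ (x_2 → x_3) = 3/5 ∨ 3/5 = 3/5
No assignment yields a value below 3/5, so this is the minimum.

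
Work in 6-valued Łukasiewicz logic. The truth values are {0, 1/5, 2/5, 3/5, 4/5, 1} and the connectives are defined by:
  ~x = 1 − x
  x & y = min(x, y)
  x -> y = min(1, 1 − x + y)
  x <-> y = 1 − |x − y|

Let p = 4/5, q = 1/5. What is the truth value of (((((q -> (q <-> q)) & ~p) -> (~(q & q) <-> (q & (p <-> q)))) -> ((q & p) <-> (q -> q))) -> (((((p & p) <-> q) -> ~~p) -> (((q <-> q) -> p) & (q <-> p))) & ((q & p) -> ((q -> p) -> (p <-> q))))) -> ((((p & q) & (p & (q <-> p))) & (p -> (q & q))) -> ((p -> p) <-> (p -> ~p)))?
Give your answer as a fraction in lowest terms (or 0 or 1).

1

q <-> q = 1/5 <-> 1/5 = 1
q -> (q <-> q) = 1/5 -> 1 = 1
~p = ~4/5 = 1/5
(q -> (q <-> q)) & ~p = 1 & 1/5 = 1/5
q & q = 1/5 & 1/5 = 1/5
~(q & q) = ~1/5 = 4/5
p <-> q = 4/5 <-> 1/5 = 2/5
q & (p <-> q) = 1/5 & 2/5 = 1/5
~(q & q) <-> (q & (p <-> q)) = 4/5 <-> 1/5 = 2/5
((q -> (q <-> q)) & ~p) -> (~(q & q) <-> (q & (p <-> q))) = 1/5 -> 2/5 = 1
q & p = 1/5 & 4/5 = 1/5
q -> q = 1/5 -> 1/5 = 1
(q & p) <-> (q -> q) = 1/5 <-> 1 = 1/5
(((q -> (q <-> q)) & ~p) -> (~(q & q) <-> (q & (p <-> q)))) -> ((q & p) <-> (q -> q)) = 1 -> 1/5 = 1/5
p & p = 4/5 & 4/5 = 4/5
(p & p) <-> q = 4/5 <-> 1/5 = 2/5
~p = ~4/5 = 1/5
~~p = ~1/5 = 4/5
((p & p) <-> q) -> ~~p = 2/5 -> 4/5 = 1
q <-> q = 1/5 <-> 1/5 = 1
(q <-> q) -> p = 1 -> 4/5 = 4/5
q <-> p = 1/5 <-> 4/5 = 2/5
((q <-> q) -> p) & (q <-> p) = 4/5 & 2/5 = 2/5
(((p & p) <-> q) -> ~~p) -> (((q <-> q) -> p) & (q <-> p)) = 1 -> 2/5 = 2/5
q & p = 1/5 & 4/5 = 1/5
q -> p = 1/5 -> 4/5 = 1
p <-> q = 4/5 <-> 1/5 = 2/5
(q -> p) -> (p <-> q) = 1 -> 2/5 = 2/5
(q & p) -> ((q -> p) -> (p <-> q)) = 1/5 -> 2/5 = 1
((((p & p) <-> q) -> ~~p) -> (((q <-> q) -> p) & (q <-> p))) & ((q & p) -> ((q -> p) -> (p <-> q))) = 2/5 & 1 = 2/5
((((q -> (q <-> q)) & ~p) -> (~(q & q) <-> (q & (p <-> q)))) -> ((q & p) <-> (q -> q))) -> (((((p & p) <-> q) -> ~~p) -> (((q <-> q) -> p) & (q <-> p))) & ((q & p) -> ((q -> p) -> (p <-> q)))) = 1/5 -> 2/5 = 1
p & q = 4/5 & 1/5 = 1/5
q <-> p = 1/5 <-> 4/5 = 2/5
p & (q <-> p) = 4/5 & 2/5 = 2/5
(p & q) & (p & (q <-> p)) = 1/5 & 2/5 = 1/5
q & q = 1/5 & 1/5 = 1/5
p -> (q & q) = 4/5 -> 1/5 = 2/5
((p & q) & (p & (q <-> p))) & (p -> (q & q)) = 1/5 & 2/5 = 1/5
p -> p = 4/5 -> 4/5 = 1
~p = ~4/5 = 1/5
p -> ~p = 4/5 -> 1/5 = 2/5
(p -> p) <-> (p -> ~p) = 1 <-> 2/5 = 2/5
(((p & q) & (p & (q <-> p))) & (p -> (q & q))) -> ((p -> p) <-> (p -> ~p)) = 1/5 -> 2/5 = 1
(((((q -> (q <-> q)) & ~p) -> (~(q & q) <-> (q & (p <-> q)))) -> ((q & p) <-> (q -> q))) -> (((((p & p) <-> q) -> ~~p) -> (((q <-> q) -> p) & (q <-> p))) & ((q & p) -> ((q -> p) -> (p <-> q))))) -> ((((p & q) & (p & (q <-> p))) & (p -> (q & q))) -> ((p -> p) <-> (p -> ~p))) = 1 -> 1 = 1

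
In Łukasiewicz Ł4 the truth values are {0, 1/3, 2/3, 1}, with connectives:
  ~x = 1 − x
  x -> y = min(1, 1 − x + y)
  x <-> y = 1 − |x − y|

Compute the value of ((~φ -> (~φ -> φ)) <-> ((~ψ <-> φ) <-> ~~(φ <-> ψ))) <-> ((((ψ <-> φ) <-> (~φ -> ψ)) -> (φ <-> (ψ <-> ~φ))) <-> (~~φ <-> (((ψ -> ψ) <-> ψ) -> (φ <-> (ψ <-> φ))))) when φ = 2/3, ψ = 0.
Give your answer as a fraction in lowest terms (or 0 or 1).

1

~φ = ~2/3 = 1/3
~φ = ~2/3 = 1/3
~φ -> φ = 1/3 -> 2/3 = 1
~φ -> (~φ -> φ) = 1/3 -> 1 = 1
~ψ = ~0 = 1
~ψ <-> φ = 1 <-> 2/3 = 2/3
φ <-> ψ = 2/3 <-> 0 = 1/3
~(φ <-> ψ) = ~1/3 = 2/3
~~(φ <-> ψ) = ~2/3 = 1/3
(~ψ <-> φ) <-> ~~(φ <-> ψ) = 2/3 <-> 1/3 = 2/3
(~φ -> (~φ -> φ)) <-> ((~ψ <-> φ) <-> ~~(φ <-> ψ)) = 1 <-> 2/3 = 2/3
ψ <-> φ = 0 <-> 2/3 = 1/3
~φ = ~2/3 = 1/3
~φ -> ψ = 1/3 -> 0 = 2/3
(ψ <-> φ) <-> (~φ -> ψ) = 1/3 <-> 2/3 = 2/3
~φ = ~2/3 = 1/3
ψ <-> ~φ = 0 <-> 1/3 = 2/3
φ <-> (ψ <-> ~φ) = 2/3 <-> 2/3 = 1
((ψ <-> φ) <-> (~φ -> ψ)) -> (φ <-> (ψ <-> ~φ)) = 2/3 -> 1 = 1
~φ = ~2/3 = 1/3
~~φ = ~1/3 = 2/3
ψ -> ψ = 0 -> 0 = 1
(ψ -> ψ) <-> ψ = 1 <-> 0 = 0
ψ <-> φ = 0 <-> 2/3 = 1/3
φ <-> (ψ <-> φ) = 2/3 <-> 1/3 = 2/3
((ψ -> ψ) <-> ψ) -> (φ <-> (ψ <-> φ)) = 0 -> 2/3 = 1
~~φ <-> (((ψ -> ψ) <-> ψ) -> (φ <-> (ψ <-> φ))) = 2/3 <-> 1 = 2/3
(((ψ <-> φ) <-> (~φ -> ψ)) -> (φ <-> (ψ <-> ~φ))) <-> (~~φ <-> (((ψ -> ψ) <-> ψ) -> (φ <-> (ψ <-> φ)))) = 1 <-> 2/3 = 2/3
((~φ -> (~φ -> φ)) <-> ((~ψ <-> φ) <-> ~~(φ <-> ψ))) <-> ((((ψ <-> φ) <-> (~φ -> ψ)) -> (φ <-> (ψ <-> ~φ))) <-> (~~φ <-> (((ψ -> ψ) <-> ψ) -> (φ <-> (ψ <-> φ))))) = 2/3 <-> 2/3 = 1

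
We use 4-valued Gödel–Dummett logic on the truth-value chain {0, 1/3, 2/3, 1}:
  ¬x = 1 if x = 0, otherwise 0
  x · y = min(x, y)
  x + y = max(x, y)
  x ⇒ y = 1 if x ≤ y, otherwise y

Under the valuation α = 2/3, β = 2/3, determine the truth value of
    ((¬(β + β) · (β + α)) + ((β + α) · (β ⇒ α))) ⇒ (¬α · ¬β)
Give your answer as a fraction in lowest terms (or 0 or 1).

0

β + β = 2/3 + 2/3 = 2/3
¬(β + β) = ¬2/3 = 0
β + α = 2/3 + 2/3 = 2/3
¬(β + β) · (β + α) = 0 · 2/3 = 0
β + α = 2/3 + 2/3 = 2/3
β ⇒ α = 2/3 ⇒ 2/3 = 1
(β + α) · (β ⇒ α) = 2/3 · 1 = 2/3
(¬(β + β) · (β + α)) + ((β + α) · (β ⇒ α)) = 0 + 2/3 = 2/3
¬α = ¬2/3 = 0
¬β = ¬2/3 = 0
¬α · ¬β = 0 · 0 = 0
((¬(β + β) · (β + α)) + ((β + α) · (β ⇒ α))) ⇒ (¬α · ¬β) = 2/3 ⇒ 0 = 0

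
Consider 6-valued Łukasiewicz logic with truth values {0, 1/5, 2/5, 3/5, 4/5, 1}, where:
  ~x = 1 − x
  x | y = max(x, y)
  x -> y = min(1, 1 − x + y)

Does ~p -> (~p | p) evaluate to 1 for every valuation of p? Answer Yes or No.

Yes

p = 0 ↦ 1
p = 1/5 ↦ 1
p = 2/5 ↦ 1
p = 3/5 ↦ 1
p = 4/5 ↦ 1
p = 1 ↦ 1
Every assignment gives a value ≥ 1.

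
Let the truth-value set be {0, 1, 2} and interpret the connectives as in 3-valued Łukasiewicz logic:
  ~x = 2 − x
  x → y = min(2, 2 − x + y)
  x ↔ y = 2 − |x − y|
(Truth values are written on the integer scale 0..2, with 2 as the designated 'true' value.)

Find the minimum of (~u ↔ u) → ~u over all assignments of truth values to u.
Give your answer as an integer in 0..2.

1

Take u = 1:
~u = ~1 = 1
~u ↔ u = 1 ↔ 1 = 2
~u = ~1 = 1
(~u ↔ u) → ~u = 2 → 1 = 1
No assignment yields a value below 1, so this is the minimum.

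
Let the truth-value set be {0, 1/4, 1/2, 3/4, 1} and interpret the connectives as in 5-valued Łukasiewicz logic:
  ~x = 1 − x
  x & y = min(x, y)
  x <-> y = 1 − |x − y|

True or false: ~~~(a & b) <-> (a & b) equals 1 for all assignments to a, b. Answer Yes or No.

Counterexample: take a = 0, b = 0.
a & b = 0 & 0 = 0
~(a & b) = ~0 = 1
~~(a & b) = ~1 = 0
~~~(a & b) = ~0 = 1
~~~(a & b) <-> (a & b) = 1 <-> 0 = 0
This gives 0 ≠ 1.

No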